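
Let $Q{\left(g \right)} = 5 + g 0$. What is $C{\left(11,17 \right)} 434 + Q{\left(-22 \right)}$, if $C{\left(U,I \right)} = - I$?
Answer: $-7373$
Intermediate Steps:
$Q{\left(g \right)} = 5$ ($Q{\left(g \right)} = 5 + 0 = 5$)
$C{\left(11,17 \right)} 434 + Q{\left(-22 \right)} = \left(-1\right) 17 \cdot 434 + 5 = \left(-17\right) 434 + 5 = -7378 + 5 = -7373$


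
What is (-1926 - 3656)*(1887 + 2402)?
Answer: -23941198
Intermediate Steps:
(-1926 - 3656)*(1887 + 2402) = -5582*4289 = -23941198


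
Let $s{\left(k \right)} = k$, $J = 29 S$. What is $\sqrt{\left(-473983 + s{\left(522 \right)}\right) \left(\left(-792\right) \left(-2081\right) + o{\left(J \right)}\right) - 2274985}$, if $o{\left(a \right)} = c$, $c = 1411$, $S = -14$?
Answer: $8 i \sqrt{12203219102} \approx 8.8375 \cdot 10^{5} i$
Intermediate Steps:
$J = -406$ ($J = 29 \left(-14\right) = -406$)
$o{\left(a \right)} = 1411$
$\sqrt{\left(-473983 + s{\left(522 \right)}\right) \left(\left(-792\right) \left(-2081\right) + o{\left(J \right)}\right) - 2274985} = \sqrt{\left(-473983 + 522\right) \left(\left(-792\right) \left(-2081\right) + 1411\right) - 2274985} = \sqrt{- 473461 \left(1648152 + 1411\right) - 2274985} = \sqrt{\left(-473461\right) 1649563 - 2274985} = \sqrt{-781003747543 - 2274985} = \sqrt{-781006022528} = 8 i \sqrt{12203219102}$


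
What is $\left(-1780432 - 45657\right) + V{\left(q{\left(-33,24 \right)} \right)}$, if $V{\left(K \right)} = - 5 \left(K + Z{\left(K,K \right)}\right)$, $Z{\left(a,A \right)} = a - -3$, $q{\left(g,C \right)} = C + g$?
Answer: $-1826014$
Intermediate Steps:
$Z{\left(a,A \right)} = 3 + a$ ($Z{\left(a,A \right)} = a + 3 = 3 + a$)
$V{\left(K \right)} = -15 - 10 K$ ($V{\left(K \right)} = - 5 \left(K + \left(3 + K\right)\right) = - 5 \left(3 + 2 K\right) = -15 - 10 K$)
$\left(-1780432 - 45657\right) + V{\left(q{\left(-33,24 \right)} \right)} = \left(-1780432 - 45657\right) - \left(15 + 10 \left(24 - 33\right)\right) = -1826089 - -75 = -1826089 + \left(-15 + 90\right) = -1826089 + 75 = -1826014$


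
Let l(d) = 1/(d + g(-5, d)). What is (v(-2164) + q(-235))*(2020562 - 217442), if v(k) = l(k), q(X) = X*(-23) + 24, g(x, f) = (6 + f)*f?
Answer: 3807769296962180/388979 ≈ 9.7891e+9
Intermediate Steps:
g(x, f) = f*(6 + f)
l(d) = 1/(d + d*(6 + d))
q(X) = 24 - 23*X (q(X) = -23*X + 24 = 24 - 23*X)
v(k) = 1/(k*(7 + k))
(v(-2164) + q(-235))*(2020562 - 217442) = (1/((-2164)*(7 - 2164)) + (24 - 23*(-235)))*(2020562 - 217442) = (-1/2164/(-2157) + (24 + 5405))*1803120 = (-1/2164*(-1/2157) + 5429)*1803120 = (1/4667748 + 5429)*1803120 = (25341203893/4667748)*1803120 = 3807769296962180/388979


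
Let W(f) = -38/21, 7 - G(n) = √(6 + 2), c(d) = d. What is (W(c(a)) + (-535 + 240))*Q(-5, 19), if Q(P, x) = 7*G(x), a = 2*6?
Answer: -43631/3 + 12466*√2/3 ≈ -8667.1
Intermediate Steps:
a = 12
G(n) = 7 - 2*√2 (G(n) = 7 - √(6 + 2) = 7 - √8 = 7 - 2*√2)
W(f) = -38/21 (W(f) = -38*1/21 = -38/21)
Q(P, x) = 49 - 14*√2 (Q(P, x) = 7*(7 - 2*√2) = 49 - 14*√2)
(W(c(a)) + (-535 + 240))*Q(-5, 19) = (-38/21 + (-535 + 240))*(49 - 14*√2) = (-38/21 - 295)*(49 - 14*√2) = -6233*(49 - 14*√2)/21 = -43631/3 + 12466*√2/3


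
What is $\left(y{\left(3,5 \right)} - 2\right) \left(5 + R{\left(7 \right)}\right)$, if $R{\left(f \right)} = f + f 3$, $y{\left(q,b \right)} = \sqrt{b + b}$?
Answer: $-66 + 33 \sqrt{10} \approx 38.355$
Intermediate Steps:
$y{\left(q,b \right)} = \sqrt{2} \sqrt{b}$ ($y{\left(q,b \right)} = \sqrt{2 b} = \sqrt{2} \sqrt{b}$)
$R{\left(f \right)} = 4 f$ ($R{\left(f \right)} = f + 3 f = 4 f$)
$\left(y{\left(3,5 \right)} - 2\right) \left(5 + R{\left(7 \right)}\right) = \left(\sqrt{2} \sqrt{5} - 2\right) \left(5 + 4 \cdot 7\right) = \left(\sqrt{10} - 2\right) \left(5 + 28\right) = \left(-2 + \sqrt{10}\right) 33 = -66 + 33 \sqrt{10}$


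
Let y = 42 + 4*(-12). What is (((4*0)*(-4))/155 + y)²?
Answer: 36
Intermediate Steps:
y = -6 (y = 42 - 48 = -6)
(((4*0)*(-4))/155 + y)² = (((4*0)*(-4))/155 - 6)² = ((0*(-4))*(1/155) - 6)² = (0*(1/155) - 6)² = (0 - 6)² = (-6)² = 36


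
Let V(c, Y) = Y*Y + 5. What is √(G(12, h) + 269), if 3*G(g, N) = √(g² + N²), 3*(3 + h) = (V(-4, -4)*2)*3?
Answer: √(269 + √185) ≈ 16.811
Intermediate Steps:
V(c, Y) = 5 + Y² (V(c, Y) = Y² + 5 = 5 + Y²)
h = 39 (h = -3 + (((5 + (-4)²)*2)*3)/3 = -3 + (((5 + 16)*2)*3)/3 = -3 + ((21*2)*3)/3 = -3 + (42*3)/3 = -3 + (⅓)*126 = -3 + 42 = 39)
G(g, N) = √(N² + g²)/3 (G(g, N) = √(g² + N²)/3 = √(N² + g²)/3)
√(G(12, h) + 269) = √(√(39² + 12²)/3 + 269) = √(√(1521 + 144)/3 + 269) = √(√1665/3 + 269) = √((3*√185)/3 + 269) = √(√185 + 269) = √(269 + √185)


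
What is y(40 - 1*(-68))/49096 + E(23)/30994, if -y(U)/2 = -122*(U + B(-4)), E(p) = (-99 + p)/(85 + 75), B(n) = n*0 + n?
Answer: 3932402117/7608407120 ≈ 0.51685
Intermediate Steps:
B(n) = n (B(n) = 0 + n = n)
E(p) = -99/160 + p/160 (E(p) = (-99 + p)/160 = (-99 + p)*(1/160) = -99/160 + p/160)
y(U) = -976 + 244*U (y(U) = -(-244)*(U - 4) = -(-244)*(-4 + U) = -2*(488 - 122*U) = -976 + 244*U)
y(40 - 1*(-68))/49096 + E(23)/30994 = (-976 + 244*(40 - 1*(-68)))/49096 + (-99/160 + (1/160)*23)/30994 = (-976 + 244*(40 + 68))*(1/49096) + (-99/160 + 23/160)*(1/30994) = (-976 + 244*108)*(1/49096) - 19/40*1/30994 = (-976 + 26352)*(1/49096) - 19/1239760 = 25376*(1/49096) - 19/1239760 = 3172/6137 - 19/1239760 = 3932402117/7608407120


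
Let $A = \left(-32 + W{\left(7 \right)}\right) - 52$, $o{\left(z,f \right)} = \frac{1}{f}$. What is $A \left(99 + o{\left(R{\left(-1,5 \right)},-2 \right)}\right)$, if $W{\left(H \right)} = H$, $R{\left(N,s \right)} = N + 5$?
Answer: $- \frac{15169}{2} \approx -7584.5$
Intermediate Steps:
$R{\left(N,s \right)} = 5 + N$
$A = -77$ ($A = \left(-32 + 7\right) - 52 = -25 - 52 = -77$)
$A \left(99 + o{\left(R{\left(-1,5 \right)},-2 \right)}\right) = - 77 \left(99 + \frac{1}{-2}\right) = - 77 \left(99 - \frac{1}{2}\right) = \left(-77\right) \frac{197}{2} = - \frac{15169}{2}$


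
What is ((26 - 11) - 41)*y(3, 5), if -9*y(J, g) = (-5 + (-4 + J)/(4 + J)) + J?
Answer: -130/21 ≈ -6.1905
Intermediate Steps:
y(J, g) = 5/9 - J/9 - (-4 + J)/(9*(4 + J)) (y(J, g) = -((-5 + (-4 + J)/(4 + J)) + J)/9 = -(-5 + J + (-4 + J)/(4 + J))/9 = 5/9 - J/9 - (-4 + J)/(9*(4 + J)))
((26 - 11) - 41)*y(3, 5) = ((26 - 11) - 41)*((24 - 1*3²)/(9*(4 + 3))) = (15 - 41)*((⅑)*(24 - 1*9)/7) = -26*(24 - 9)/(9*7) = -26*15/(9*7) = -26*5/21 = -130/21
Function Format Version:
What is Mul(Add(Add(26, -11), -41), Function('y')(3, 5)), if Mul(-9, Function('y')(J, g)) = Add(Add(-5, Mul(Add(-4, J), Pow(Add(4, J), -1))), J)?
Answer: Rational(-130, 21) ≈ -6.1905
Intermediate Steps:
Function('y')(J, g) = Add(Rational(5, 9), Mul(Rational(-1, 9), J), Mul(Rational(-1, 9), Pow(Add(4, J), -1), Add(-4, J))) (Function('y')(J, g) = Mul(Rational(-1, 9), Add(Add(-5, Mul(Add(-4, J), Pow(Add(4, J), -1))), J)) = Mul(Rational(-1, 9), Add(Add(-5, Mul(Pow(Add(4, J), -1), Add(-4, J))), J)) = Mul(Rational(-1, 9), Add(-5, J, Mul(Pow(Add(4, J), -1), Add(-4, J)))) = Add(Rational(5, 9), Mul(Rational(-1, 9), J), Mul(Rational(-1, 9), Pow(Add(4, J), -1), Add(-4, J))))
Mul(Add(Add(26, -11), -41), Function('y')(3, 5)) = Mul(Add(Add(26, -11), -41), Mul(Rational(1, 9), Pow(Add(4, 3), -1), Add(24, Mul(-1, Pow(3, 2))))) = Mul(Add(15, -41), Mul(Rational(1, 9), Pow(7, -1), Add(24, Mul(-1, 9)))) = Mul(-26, Mul(Rational(1, 9), Rational(1, 7), Add(24, -9))) = Mul(-26, Mul(Rational(1, 9), Rational(1, 7), 15)) = Mul(-26, Rational(5, 21)) = Rational(-130, 21)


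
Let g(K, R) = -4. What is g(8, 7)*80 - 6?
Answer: -326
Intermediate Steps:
g(8, 7)*80 - 6 = -4*80 - 6 = -320 - 6 = -326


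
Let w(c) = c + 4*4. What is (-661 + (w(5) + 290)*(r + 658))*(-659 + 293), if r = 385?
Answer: -118478592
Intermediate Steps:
w(c) = 16 + c (w(c) = c + 16 = 16 + c)
(-661 + (w(5) + 290)*(r + 658))*(-659 + 293) = (-661 + ((16 + 5) + 290)*(385 + 658))*(-659 + 293) = (-661 + (21 + 290)*1043)*(-366) = (-661 + 311*1043)*(-366) = (-661 + 324373)*(-366) = 323712*(-366) = -118478592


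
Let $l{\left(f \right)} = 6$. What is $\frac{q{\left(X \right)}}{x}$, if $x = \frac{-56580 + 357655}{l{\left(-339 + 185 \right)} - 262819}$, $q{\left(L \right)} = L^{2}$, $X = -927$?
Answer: $- \frac{225842832477}{301075} \approx -7.5012 \cdot 10^{5}$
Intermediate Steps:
$x = - \frac{301075}{262813}$ ($x = \frac{-56580 + 357655}{6 - 262819} = \frac{301075}{-262813} = 301075 \left(- \frac{1}{262813}\right) = - \frac{301075}{262813} \approx -1.1456$)
$\frac{q{\left(X \right)}}{x} = \frac{\left(-927\right)^{2}}{- \frac{301075}{262813}} = 859329 \left(- \frac{262813}{301075}\right) = - \frac{225842832477}{301075}$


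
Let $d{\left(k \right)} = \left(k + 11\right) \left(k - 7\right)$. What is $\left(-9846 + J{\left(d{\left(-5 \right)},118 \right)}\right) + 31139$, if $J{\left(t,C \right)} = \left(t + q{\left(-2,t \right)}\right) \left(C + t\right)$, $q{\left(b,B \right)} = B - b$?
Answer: $14761$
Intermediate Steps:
$d{\left(k \right)} = \left(-7 + k\right) \left(11 + k\right)$ ($d{\left(k \right)} = \left(11 + k\right) \left(-7 + k\right) = \left(-7 + k\right) \left(11 + k\right)$)
$J{\left(t,C \right)} = \left(2 + 2 t\right) \left(C + t\right)$ ($J{\left(t,C \right)} = \left(t + \left(t - -2\right)\right) \left(C + t\right) = \left(t + \left(t + 2\right)\right) \left(C + t\right) = \left(t + \left(2 + t\right)\right) \left(C + t\right) = \left(2 + 2 t\right) \left(C + t\right)$)
$\left(-9846 + J{\left(d{\left(-5 \right)},118 \right)}\right) + 31139 = \left(-9846 + \left(2 \cdot 118 + 2 \left(-77 + \left(-5\right)^{2} + 4 \left(-5\right)\right) + 2 \left(-77 + \left(-5\right)^{2} + 4 \left(-5\right)\right)^{2} + 2 \cdot 118 \left(-77 + \left(-5\right)^{2} + 4 \left(-5\right)\right)\right)\right) + 31139 = \left(-9846 + \left(236 + 2 \left(-77 + 25 - 20\right) + 2 \left(-77 + 25 - 20\right)^{2} + 2 \cdot 118 \left(-77 + 25 - 20\right)\right)\right) + 31139 = \left(-9846 + \left(236 + 2 \left(-72\right) + 2 \left(-72\right)^{2} + 2 \cdot 118 \left(-72\right)\right)\right) + 31139 = \left(-9846 + \left(236 - 144 + 2 \cdot 5184 - 16992\right)\right) + 31139 = \left(-9846 + \left(236 - 144 + 10368 - 16992\right)\right) + 31139 = \left(-9846 - 6532\right) + 31139 = -16378 + 31139 = 14761$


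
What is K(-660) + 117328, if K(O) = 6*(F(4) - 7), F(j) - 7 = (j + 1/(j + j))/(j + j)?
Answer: 3754595/32 ≈ 1.1733e+5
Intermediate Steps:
F(j) = 7 + (j + 1/(2*j))/(2*j) (F(j) = 7 + (j + 1/(j + j))/(j + j) = 7 + (j + 1/(2*j))/((2*j)) = 7 + (j + 1/(2*j))*(1/(2*j)) = 7 + (j + 1/(2*j))/(2*j))
K(O) = 99/32 (K(O) = 6*((15/2 + (¼)/4²) - 7) = 6*((15/2 + (¼)*(1/16)) - 7) = 6*((15/2 + 1/64) - 7) = 6*(481/64 - 7) = 6*(33/64) = 99/32)
K(-660) + 117328 = 99/32 + 117328 = 3754595/32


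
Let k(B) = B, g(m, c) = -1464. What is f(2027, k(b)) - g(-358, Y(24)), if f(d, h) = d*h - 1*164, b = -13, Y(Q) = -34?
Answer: -25051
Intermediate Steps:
f(d, h) = -164 + d*h (f(d, h) = d*h - 164 = -164 + d*h)
f(2027, k(b)) - g(-358, Y(24)) = (-164 + 2027*(-13)) - 1*(-1464) = (-164 - 26351) + 1464 = -26515 + 1464 = -25051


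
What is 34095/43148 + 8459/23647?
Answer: 1171233397/1020320756 ≈ 1.1479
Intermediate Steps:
34095/43148 + 8459/23647 = 1171233397/1020320756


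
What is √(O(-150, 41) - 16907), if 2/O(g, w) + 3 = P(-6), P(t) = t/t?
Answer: 2*I*√4227 ≈ 130.03*I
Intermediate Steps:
P(t) = 1
O(g, w) = -1 (O(g, w) = 2/(-3 + 1) = 2/(-2) = 2*(-½) = -1)
√(O(-150, 41) - 16907) = √(-1 - 16907) = √(-16908) = 2*I*√4227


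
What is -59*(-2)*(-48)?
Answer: -5664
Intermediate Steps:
-59*(-2)*(-48) = 118*(-48) = -5664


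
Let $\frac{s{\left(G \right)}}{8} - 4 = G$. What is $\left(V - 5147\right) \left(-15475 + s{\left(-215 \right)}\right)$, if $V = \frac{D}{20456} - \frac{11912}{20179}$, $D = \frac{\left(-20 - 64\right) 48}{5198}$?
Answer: $\frac{11847694000032397629}{134102430097} \approx 8.8348 \cdot 10^{7}$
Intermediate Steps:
$s{\left(G \right)} = 32 + 8 G$
$D = - \frac{2016}{2599}$ ($D = \left(-84\right) 48 \cdot \frac{1}{5198} = \left(-4032\right) \frac{1}{5198} = - \frac{2016}{2599} \approx -0.77568$)
$V = - \frac{79167984524}{134102430097}$ ($V = - \frac{2016}{2599 \cdot 20456} - \frac{11912}{20179} = \left(- \frac{2016}{2599}\right) \frac{1}{20456} - \frac{11912}{20179} = - \frac{252}{6645643} - \frac{11912}{20179} = - \frac{79167984524}{134102430097} \approx -0.59035$)
$\left(V - 5147\right) \left(-15475 + s{\left(-215 \right)}\right) = \left(- \frac{79167984524}{134102430097} - 5147\right) \left(-15475 + \left(32 + 8 \left(-215\right)\right)\right) = - \frac{690304375693783 \left(-15475 + \left(32 - 1720\right)\right)}{134102430097} = - \frac{690304375693783 \left(-15475 - 1688\right)}{134102430097} = \left(- \frac{690304375693783}{134102430097}\right) \left(-17163\right) = \frac{11847694000032397629}{134102430097}$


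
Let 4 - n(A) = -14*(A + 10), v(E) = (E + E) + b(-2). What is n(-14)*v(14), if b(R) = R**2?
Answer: -1664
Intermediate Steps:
v(E) = 4 + 2*E (v(E) = (E + E) + (-2)**2 = 2*E + 4 = 4 + 2*E)
n(A) = 144 + 14*A (n(A) = 4 - (-14)*(A + 10) = 4 - (-14)*(10 + A) = 4 - (-140 - 14*A) = 4 + (140 + 14*A) = 144 + 14*A)
n(-14)*v(14) = (144 + 14*(-14))*(4 + 2*14) = (144 - 196)*(4 + 28) = -52*32 = -1664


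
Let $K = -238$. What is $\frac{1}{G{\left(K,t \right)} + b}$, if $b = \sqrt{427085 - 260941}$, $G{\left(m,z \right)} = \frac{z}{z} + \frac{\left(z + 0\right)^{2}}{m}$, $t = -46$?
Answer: $\frac{111741}{2351883463} + \frac{226576 \sqrt{649}}{2351883463} \approx 0.0025018$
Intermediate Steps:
$G{\left(m,z \right)} = 1 + \frac{z^{2}}{m}$
$b = 16 \sqrt{649}$ ($b = \sqrt{427085 - 260941} = \sqrt{166144} = 16 \sqrt{649} \approx 407.61$)
$\frac{1}{G{\left(K,t \right)} + b} = \frac{1}{\frac{-238 + \left(-46\right)^{2}}{-238} + 16 \sqrt{649}} = \frac{1}{- \frac{-238 + 2116}{238} + 16 \sqrt{649}} = \frac{1}{\left(- \frac{1}{238}\right) 1878 + 16 \sqrt{649}} = \frac{1}{- \frac{939}{119} + 16 \sqrt{649}}$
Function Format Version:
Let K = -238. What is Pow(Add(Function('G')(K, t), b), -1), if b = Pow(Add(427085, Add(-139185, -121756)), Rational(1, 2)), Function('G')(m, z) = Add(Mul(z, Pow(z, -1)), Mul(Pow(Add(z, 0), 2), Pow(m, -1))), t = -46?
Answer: Add(Rational(111741, 2351883463), Mul(Rational(226576, 2351883463), Pow(649, Rational(1, 2)))) ≈ 0.0025018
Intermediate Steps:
Function('G')(m, z) = Add(1, Mul(Pow(m, -1), Pow(z, 2))) (Function('G')(m, z) = Add(1, Mul(Pow(z, 2), Pow(m, -1))) = Add(1, Mul(Pow(m, -1), Pow(z, 2))))
b = Mul(16, Pow(649, Rational(1, 2))) (b = Pow(Add(427085, -260941), Rational(1, 2)) = Pow(166144, Rational(1, 2)) = Mul(16, Pow(649, Rational(1, 2))) ≈ 407.61)
Pow(Add(Function('G')(K, t), b), -1) = Pow(Add(Mul(Pow(-238, -1), Add(-238, Pow(-46, 2))), Mul(16, Pow(649, Rational(1, 2)))), -1) = Pow(Add(Mul(Rational(-1, 238), Add(-238, 2116)), Mul(16, Pow(649, Rational(1, 2)))), -1) = Pow(Add(Mul(Rational(-1, 238), 1878), Mul(16, Pow(649, Rational(1, 2)))), -1) = Pow(Add(Rational(-939, 119), Mul(16, Pow(649, Rational(1, 2)))), -1)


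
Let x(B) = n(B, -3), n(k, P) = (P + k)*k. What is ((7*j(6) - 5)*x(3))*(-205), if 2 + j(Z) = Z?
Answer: 0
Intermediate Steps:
n(k, P) = k*(P + k)
j(Z) = -2 + Z
x(B) = B*(-3 + B)
((7*j(6) - 5)*x(3))*(-205) = ((7*(-2 + 6) - 5)*(3*(-3 + 3)))*(-205) = ((7*4 - 5)*(3*0))*(-205) = ((28 - 5)*0)*(-205) = (23*0)*(-205) = 0*(-205) = 0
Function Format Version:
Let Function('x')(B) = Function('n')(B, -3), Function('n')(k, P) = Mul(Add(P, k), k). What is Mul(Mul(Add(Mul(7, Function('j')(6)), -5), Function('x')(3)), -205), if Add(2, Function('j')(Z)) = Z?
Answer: 0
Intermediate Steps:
Function('n')(k, P) = Mul(k, Add(P, k))
Function('j')(Z) = Add(-2, Z)
Function('x')(B) = Mul(B, Add(-3, B))
Mul(Mul(Add(Mul(7, Function('j')(6)), -5), Function('x')(3)), -205) = Mul(Mul(Add(Mul(7, Add(-2, 6)), -5), Mul(3, Add(-3, 3))), -205) = Mul(Mul(Add(Mul(7, 4), -5), Mul(3, 0)), -205) = Mul(Mul(Add(28, -5), 0), -205) = Mul(Mul(23, 0), -205) = Mul(0, -205) = 0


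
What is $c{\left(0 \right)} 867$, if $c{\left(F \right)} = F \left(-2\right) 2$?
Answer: $0$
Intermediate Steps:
$c{\left(F \right)} = - 4 F$ ($c{\left(F \right)} = - 2 F 2 = - 4 F$)
$c{\left(0 \right)} 867 = \left(-4\right) 0 \cdot 867 = 0 \cdot 867 = 0$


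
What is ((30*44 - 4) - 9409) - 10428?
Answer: -18521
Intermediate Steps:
((30*44 - 4) - 9409) - 10428 = ((1320 - 4) - 9409) - 10428 = (1316 - 9409) - 10428 = -8093 - 10428 = -18521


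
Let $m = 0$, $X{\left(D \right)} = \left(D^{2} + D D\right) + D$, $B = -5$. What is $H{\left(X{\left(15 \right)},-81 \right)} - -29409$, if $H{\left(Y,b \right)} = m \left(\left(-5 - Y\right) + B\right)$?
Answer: $29409$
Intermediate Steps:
$X{\left(D \right)} = D + 2 D^{2}$ ($X{\left(D \right)} = \left(D^{2} + D^{2}\right) + D = 2 D^{2} + D = D + 2 D^{2}$)
$H{\left(Y,b \right)} = 0$ ($H{\left(Y,b \right)} = 0 \left(\left(-5 - Y\right) - 5\right) = 0 \left(-10 - Y\right) = 0$)
$H{\left(X{\left(15 \right)},-81 \right)} - -29409 = 0 - -29409 = 0 + 29409 = 29409$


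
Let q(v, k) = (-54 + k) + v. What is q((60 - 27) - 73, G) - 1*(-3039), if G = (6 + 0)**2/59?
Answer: 173791/59 ≈ 2945.6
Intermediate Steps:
G = 36/59 (G = 6**2*(1/59) = 36*(1/59) = 36/59 ≈ 0.61017)
q(v, k) = -54 + k + v
q((60 - 27) - 73, G) - 1*(-3039) = (-54 + 36/59 + ((60 - 27) - 73)) - 1*(-3039) = (-54 + 36/59 + (33 - 73)) + 3039 = (-54 + 36/59 - 40) + 3039 = -5510/59 + 3039 = 173791/59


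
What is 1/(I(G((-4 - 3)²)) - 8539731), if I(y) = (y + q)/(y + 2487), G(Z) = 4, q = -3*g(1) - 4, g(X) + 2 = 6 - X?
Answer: -2491/21272469930 ≈ -1.1710e-7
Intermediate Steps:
g(X) = 4 - X (g(X) = -2 + (6 - X) = 4 - X)
q = -13 (q = -3*(4 - 1*1) - 4 = -3*(4 - 1) - 4 = -3*3 - 4 = -9 - 4 = -13)
I(y) = (-13 + y)/(2487 + y) (I(y) = (y - 13)/(y + 2487) = (-13 + y)/(2487 + y))
1/(I(G((-4 - 3)²)) - 8539731) = 1/((-13 + 4)/(2487 + 4) - 8539731) = 1/(-9/2491 - 8539731) = 1/(-21272469930/2491) = -2491/21272469930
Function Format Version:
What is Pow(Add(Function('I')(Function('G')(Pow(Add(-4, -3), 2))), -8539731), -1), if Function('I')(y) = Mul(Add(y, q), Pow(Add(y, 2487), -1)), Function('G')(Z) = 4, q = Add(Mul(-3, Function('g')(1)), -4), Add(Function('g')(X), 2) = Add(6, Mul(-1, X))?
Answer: Rational(-2491, 21272469930) ≈ -1.1710e-7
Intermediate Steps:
Function('g')(X) = Add(4, Mul(-1, X)) (Function('g')(X) = Add(-2, Add(6, Mul(-1, X))) = Add(4, Mul(-1, X)))
q = -13 (q = Add(Mul(-3, Add(4, Mul(-1, 1))), -4) = Add(Mul(-3, Add(4, -1)), -4) = Add(Mul(-3, 3), -4) = Add(-9, -4) = -13)
Function('I')(y) = Mul(Pow(Add(2487, y), -1), Add(-13, y)) (Function('I')(y) = Mul(Add(y, -13), Pow(Add(y, 2487), -1)) = Mul(Add(-13, y), Pow(Add(2487, y), -1)) = Mul(Pow(Add(2487, y), -1), Add(-13, y)))
Pow(Add(Function('I')(Function('G')(Pow(Add(-4, -3), 2))), -8539731), -1) = Pow(Add(Mul(Pow(Add(2487, 4), -1), Add(-13, 4)), -8539731), -1) = Pow(Add(Mul(Pow(2491, -1), -9), -8539731), -1) = Pow(Add(Mul(Rational(1, 2491), -9), -8539731), -1) = Pow(Add(Rational(-9, 2491), -8539731), -1) = Pow(Rational(-21272469930, 2491), -1) = Rational(-2491, 21272469930)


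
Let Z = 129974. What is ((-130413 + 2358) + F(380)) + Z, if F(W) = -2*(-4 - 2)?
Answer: 1931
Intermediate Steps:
F(W) = 12 (F(W) = -2*(-6) = 12)
((-130413 + 2358) + F(380)) + Z = ((-130413 + 2358) + 12) + 129974 = (-128055 + 12) + 129974 = -128043 + 129974 = 1931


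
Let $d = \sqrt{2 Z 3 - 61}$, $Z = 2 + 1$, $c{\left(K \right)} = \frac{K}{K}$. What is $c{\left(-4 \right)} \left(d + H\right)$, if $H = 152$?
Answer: $152 + i \sqrt{43} \approx 152.0 + 6.5574 i$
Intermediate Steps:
$c{\left(K \right)} = 1$
$Z = 3$
$d = i \sqrt{43}$ ($d = \sqrt{2 \cdot 3 \cdot 3 - 61} = \sqrt{6 \cdot 3 - 61} = \sqrt{18 - 61} = \sqrt{-43} = i \sqrt{43} \approx 6.5574 i$)
$c{\left(-4 \right)} \left(d + H\right) = 1 \left(i \sqrt{43} + 152\right) = 1 \left(152 + i \sqrt{43}\right) = 152 + i \sqrt{43}$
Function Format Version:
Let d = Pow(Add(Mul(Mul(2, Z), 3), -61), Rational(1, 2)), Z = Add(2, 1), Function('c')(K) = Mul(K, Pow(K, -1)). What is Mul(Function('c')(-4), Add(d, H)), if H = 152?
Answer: Add(152, Mul(I, Pow(43, Rational(1, 2)))) ≈ Add(152.00, Mul(6.5574, I))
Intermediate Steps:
Function('c')(K) = 1
Z = 3
d = Mul(I, Pow(43, Rational(1, 2))) (d = Pow(Add(Mul(Mul(2, 3), 3), -61), Rational(1, 2)) = Pow(Add(Mul(6, 3), -61), Rational(1, 2)) = Pow(Add(18, -61), Rational(1, 2)) = Pow(-43, Rational(1, 2)) = Mul(I, Pow(43, Rational(1, 2))) ≈ Mul(6.5574, I))
Mul(Function('c')(-4), Add(d, H)) = Mul(1, Add(Mul(I, Pow(43, Rational(1, 2))), 152)) = Mul(1, Add(152, Mul(I, Pow(43, Rational(1, 2))))) = Add(152, Mul(I, Pow(43, Rational(1, 2))))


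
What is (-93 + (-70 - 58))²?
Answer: 48841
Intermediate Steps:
(-93 + (-70 - 58))² = (-93 - 128)² = (-221)² = 48841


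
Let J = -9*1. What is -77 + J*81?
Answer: -806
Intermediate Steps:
J = -9
-77 + J*81 = -77 - 9*81 = -77 - 729 = -806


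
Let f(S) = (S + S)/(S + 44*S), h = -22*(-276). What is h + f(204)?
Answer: 273242/45 ≈ 6072.0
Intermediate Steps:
h = 6072
f(S) = 2/45 (f(S) = (2*S)/((45*S)) = (2*S)*(1/(45*S)) = 2/45)
h + f(204) = 6072 + 2/45 = 273242/45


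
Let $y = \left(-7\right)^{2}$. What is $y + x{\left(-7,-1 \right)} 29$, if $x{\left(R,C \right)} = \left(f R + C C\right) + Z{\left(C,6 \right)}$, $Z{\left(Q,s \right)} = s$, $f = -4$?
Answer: $1064$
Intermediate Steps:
$y = 49$
$x{\left(R,C \right)} = 6 + C^{2} - 4 R$ ($x{\left(R,C \right)} = \left(- 4 R + C C\right) + 6 = \left(- 4 R + C^{2}\right) + 6 = \left(C^{2} - 4 R\right) + 6 = 6 + C^{2} - 4 R$)
$y + x{\left(-7,-1 \right)} 29 = 49 + \left(6 + \left(-1\right)^{2} - -28\right) 29 = 49 + \left(6 + 1 + 28\right) 29 = 49 + 35 \cdot 29 = 49 + 1015 = 1064$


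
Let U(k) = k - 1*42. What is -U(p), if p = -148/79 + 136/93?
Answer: 311594/7347 ≈ 42.411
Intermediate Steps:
p = -3020/7347 (p = -148*1/79 + 136*(1/93) = -148/79 + 136/93 = -3020/7347 ≈ -0.41105)
U(k) = -42 + k (U(k) = k - 42 = -42 + k)
-U(p) = -(-42 - 3020/7347) = -1*(-311594/7347) = 311594/7347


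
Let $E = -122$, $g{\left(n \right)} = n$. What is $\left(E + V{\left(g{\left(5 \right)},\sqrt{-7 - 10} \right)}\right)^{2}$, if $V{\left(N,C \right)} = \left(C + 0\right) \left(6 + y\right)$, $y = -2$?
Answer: $14612 - 976 i \sqrt{17} \approx 14612.0 - 4024.2 i$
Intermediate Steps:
$V{\left(N,C \right)} = 4 C$ ($V{\left(N,C \right)} = \left(C + 0\right) \left(6 - 2\right) = C 4 = 4 C$)
$\left(E + V{\left(g{\left(5 \right)},\sqrt{-7 - 10} \right)}\right)^{2} = \left(-122 + 4 \sqrt{-7 - 10}\right)^{2} = \left(-122 + 4 \sqrt{-17}\right)^{2} = \left(-122 + 4 i \sqrt{17}\right)^{2}$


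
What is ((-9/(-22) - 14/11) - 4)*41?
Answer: -4387/22 ≈ -199.41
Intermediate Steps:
((-9/(-22) - 14/11) - 4)*41 = ((-9*(-1/22) - 14*1/11) - 4)*41 = ((9/22 - 14/11) - 4)*41 = (-19/22 - 4)*41 = -107/22*41 = -4387/22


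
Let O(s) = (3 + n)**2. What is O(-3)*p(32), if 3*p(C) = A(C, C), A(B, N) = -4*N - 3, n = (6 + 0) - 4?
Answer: -3275/3 ≈ -1091.7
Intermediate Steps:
n = 2 (n = 6 - 4 = 2)
A(B, N) = -3 - 4*N
p(C) = -1 - 4*C/3 (p(C) = (-3 - 4*C)/3 = -1 - 4*C/3)
O(s) = 25 (O(s) = (3 + 2)**2 = 5**2 = 25)
O(-3)*p(32) = 25*(-1 - 4/3*32) = 25*(-1 - 128/3) = 25*(-131/3) = -3275/3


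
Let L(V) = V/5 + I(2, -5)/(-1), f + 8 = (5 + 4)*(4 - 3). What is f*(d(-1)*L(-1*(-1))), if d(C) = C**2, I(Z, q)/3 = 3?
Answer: -44/5 ≈ -8.8000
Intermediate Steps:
I(Z, q) = 9 (I(Z, q) = 3*3 = 9)
f = 1 (f = -8 + (5 + 4)*(4 - 3) = -8 + 9*1 = -8 + 9 = 1)
L(V) = -9 + V/5 (L(V) = V/5 + 9/(-1) = V*(1/5) + 9*(-1) = V/5 - 9 = -9 + V/5)
f*(d(-1)*L(-1*(-1))) = 1*((-1)**2*(-9 + (-1*(-1))/5)) = 1*(1*(-9 + (1/5)*1)) = 1*(1*(-9 + 1/5)) = 1*(1*(-44/5)) = 1*(-44/5) = -44/5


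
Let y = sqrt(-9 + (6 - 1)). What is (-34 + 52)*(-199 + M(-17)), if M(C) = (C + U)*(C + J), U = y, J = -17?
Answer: 6822 - 1224*I ≈ 6822.0 - 1224.0*I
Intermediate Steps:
y = 2*I (y = sqrt(-9 + 5) = sqrt(-4) = 2*I ≈ 2.0*I)
U = 2*I ≈ 2.0*I
M(C) = (-17 + C)*(C + 2*I) (M(C) = (C + 2*I)*(C - 17) = (C + 2*I)*(-17 + C) = (-17 + C)*(C + 2*I))
(-34 + 52)*(-199 + M(-17)) = (-34 + 52)*(-199 + ((-17)**2 - 34*I - 17*(-17 + 2*I))) = 18*(-199 + (289 - 34*I + (289 - 34*I))) = 18*(-199 + (578 - 68*I)) = 18*(379 - 68*I) = 6822 - 1224*I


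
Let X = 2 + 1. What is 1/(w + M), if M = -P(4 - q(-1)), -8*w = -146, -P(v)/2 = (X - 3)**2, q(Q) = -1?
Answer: 4/73 ≈ 0.054795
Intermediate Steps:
X = 3
P(v) = 0 (P(v) = -2*(3 - 3)**2 = -2*0**2 = -2*0 = 0)
w = 73/4 (w = -1/8*(-146) = 73/4 ≈ 18.250)
M = 0 (M = -1*0 = 0)
1/(w + M) = 1/(73/4 + 0) = 1/(73/4) = 4/73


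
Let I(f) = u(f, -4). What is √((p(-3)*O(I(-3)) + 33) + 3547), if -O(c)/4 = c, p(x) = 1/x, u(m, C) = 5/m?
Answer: 10*√322/3 ≈ 59.815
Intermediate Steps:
I(f) = 5/f
O(c) = -4*c
√((p(-3)*O(I(-3)) + 33) + 3547) = √(((-20/(-3))/(-3) + 33) + 3547) = √((-(-4)*5*(-⅓)/3 + 33) + 3547) = √((-(-4)*(-5)/(3*3) + 33) + 3547) = √((-⅓*20/3 + 33) + 3547) = √((-20/9 + 33) + 3547) = √(277/9 + 3547) = √(32200/9) = 10*√322/3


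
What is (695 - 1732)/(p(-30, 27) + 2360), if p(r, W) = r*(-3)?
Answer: -1037/2450 ≈ -0.42327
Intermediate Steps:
p(r, W) = -3*r
(695 - 1732)/(p(-30, 27) + 2360) = (695 - 1732)/(-3*(-30) + 2360) = -1037/(90 + 2360) = -1037/2450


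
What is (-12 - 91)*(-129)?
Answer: 13287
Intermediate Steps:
(-12 - 91)*(-129) = -103*(-129) = 13287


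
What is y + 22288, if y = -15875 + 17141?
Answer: 23554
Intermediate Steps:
y = 1266
y + 22288 = 1266 + 22288 = 23554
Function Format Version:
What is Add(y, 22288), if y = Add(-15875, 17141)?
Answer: 23554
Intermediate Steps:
y = 1266
Add(y, 22288) = Add(1266, 22288) = 23554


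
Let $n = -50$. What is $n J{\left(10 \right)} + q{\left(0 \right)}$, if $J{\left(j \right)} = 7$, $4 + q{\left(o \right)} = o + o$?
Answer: $-354$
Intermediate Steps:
$q{\left(o \right)} = -4 + 2 o$ ($q{\left(o \right)} = -4 + \left(o + o\right) = -4 + 2 o$)
$n J{\left(10 \right)} + q{\left(0 \right)} = \left(-50\right) 7 + \left(-4 + 2 \cdot 0\right) = -350 + \left(-4 + 0\right) = -350 - 4 = -354$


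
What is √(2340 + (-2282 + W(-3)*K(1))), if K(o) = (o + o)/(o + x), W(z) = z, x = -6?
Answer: 2*√370/5 ≈ 7.6942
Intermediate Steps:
K(o) = 2*o/(-6 + o) (K(o) = (o + o)/(o - 6) = (2*o)/(-6 + o) = 2*o/(-6 + o))
√(2340 + (-2282 + W(-3)*K(1))) = √(2340 + (-2282 - 6/(-6 + 1))) = √(2340 + (-2282 - 6/(-5))) = √(2340 + (-2282 - 6*(-1)/5)) = √(2340 + (-2282 - 3*(-⅖))) = √(2340 + (-2282 + 6/5)) = √(2340 - 11404/5) = √(296/5) = 2*√370/5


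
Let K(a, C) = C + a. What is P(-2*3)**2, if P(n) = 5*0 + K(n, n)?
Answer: 144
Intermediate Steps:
P(n) = 2*n (P(n) = 5*0 + (n + n) = 0 + 2*n = 2*n)
P(-2*3)**2 = (2*(-2*3))**2 = (2*(-6))**2 = (-12)**2 = 144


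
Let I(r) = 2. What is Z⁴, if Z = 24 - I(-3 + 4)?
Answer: 234256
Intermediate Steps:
Z = 22 (Z = 24 - 1*2 = 24 - 2 = 22)
Z⁴ = 22⁴ = 234256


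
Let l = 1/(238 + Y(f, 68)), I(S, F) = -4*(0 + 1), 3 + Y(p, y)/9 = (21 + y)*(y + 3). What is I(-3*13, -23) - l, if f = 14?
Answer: -228329/57082 ≈ -4.0000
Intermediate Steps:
Y(p, y) = -27 + 9*(3 + y)*(21 + y) (Y(p, y) = -27 + 9*((21 + y)*(y + 3)) = -27 + 9*((21 + y)*(3 + y)) = -27 + 9*((3 + y)*(21 + y)) = -27 + 9*(3 + y)*(21 + y))
I(S, F) = -4 (I(S, F) = -4*1 = -4)
l = 1/57082 (l = 1/(238 + (540 + 9*68² + 216*68)) = 1/(238 + (540 + 9*4624 + 14688)) = 1/(238 + (540 + 41616 + 14688)) = 1/(238 + 56844) = 1/57082 ≈ 1.7519e-5)
I(-3*13, -23) - l = -4 - 1*1/57082 = -4 - 1/57082 = -228329/57082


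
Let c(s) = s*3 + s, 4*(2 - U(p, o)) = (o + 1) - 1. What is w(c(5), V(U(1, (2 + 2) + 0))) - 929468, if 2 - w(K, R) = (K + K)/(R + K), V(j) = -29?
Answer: -8365154/9 ≈ -9.2946e+5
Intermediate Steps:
U(p, o) = 2 - o/4 (U(p, o) = 2 - ((o + 1) - 1)/4 = 2 - ((1 + o) - 1)/4 = 2 - o/4)
c(s) = 4*s (c(s) = 3*s + s = 4*s)
w(K, R) = 2 - 2*K/(K + R) (w(K, R) = 2 - (K + K)/(R + K) = 2 - 2*K/(K + R))
w(c(5), V(U(1, (2 + 2) + 0))) - 929468 = 2*(-29)/(4*5 - 29) - 929468 = 2*(-29)/(20 - 29) - 929468 = 2*(-29)/(-9) - 929468 = 2*(-29)*(-1/9) - 929468 = 58/9 - 929468 = -8365154/9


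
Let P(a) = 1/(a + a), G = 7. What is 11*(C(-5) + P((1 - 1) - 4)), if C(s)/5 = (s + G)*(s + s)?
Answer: -8811/8 ≈ -1101.4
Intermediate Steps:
C(s) = 10*s*(7 + s) (C(s) = 5*((s + 7)*(s + s)) = 5*((7 + s)*(2*s)) = 5*(2*s*(7 + s)) = 10*s*(7 + s))
P(a) = 1/(2*a)
11*(C(-5) + P((1 - 1) - 4)) = 11*(10*(-5)*(7 - 5) + 1/(2*((1 - 1) - 4))) = 11*(10*(-5)*2 + 1/(2*(0 - 4))) = 11*(-100 + (½)/(-4)) = 11*(-100 + (½)*(-¼)) = 11*(-100 - ⅛) = 11*(-801/8) = -8811/8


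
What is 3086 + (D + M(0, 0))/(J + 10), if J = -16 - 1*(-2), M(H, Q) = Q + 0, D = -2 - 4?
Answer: 6175/2 ≈ 3087.5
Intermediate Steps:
D = -6
M(H, Q) = Q
J = -14 (J = -16 + 2 = -14)
3086 + (D + M(0, 0))/(J + 10) = 3086 + (-6 + 0)/(-14 + 10) = 3086 - 6/(-4) = 3086 - ¼*(-6) = 3086 + 3/2 = 6175/2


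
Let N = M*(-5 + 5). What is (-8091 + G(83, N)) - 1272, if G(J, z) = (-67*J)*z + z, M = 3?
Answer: -9363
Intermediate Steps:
N = 0 (N = 3*(-5 + 5) = 3*0 = 0)
G(J, z) = z - 67*J*z (G(J, z) = -67*J*z + z = z - 67*J*z)
(-8091 + G(83, N)) - 1272 = (-8091 + 0*(1 - 67*83)) - 1272 = (-8091 + 0*(1 - 5561)) - 1272 = (-8091 + 0*(-5560)) - 1272 = (-8091 + 0) - 1272 = -8091 - 1272 = -9363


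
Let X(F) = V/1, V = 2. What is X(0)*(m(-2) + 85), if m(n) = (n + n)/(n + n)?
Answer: 172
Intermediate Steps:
X(F) = 2 (X(F) = 2/1 = 2*1 = 2)
m(n) = 1 (m(n) = (2*n)/((2*n)) = (2*n)*(1/(2*n)) = 1)
X(0)*(m(-2) + 85) = 2*(1 + 85) = 2*86 = 172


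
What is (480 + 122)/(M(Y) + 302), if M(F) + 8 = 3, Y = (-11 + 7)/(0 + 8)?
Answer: 602/297 ≈ 2.0269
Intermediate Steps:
Y = -½ (Y = -4/8 = -4*⅛ = -½ ≈ -0.50000)
M(F) = -5 (M(F) = -8 + 3 = -5)
(480 + 122)/(M(Y) + 302) = (480 + 122)/(-5 + 302) = 602/297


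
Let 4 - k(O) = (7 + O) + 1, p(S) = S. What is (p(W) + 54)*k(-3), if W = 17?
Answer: -71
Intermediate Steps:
k(O) = -4 - O (k(O) = 4 - ((7 + O) + 1) = 4 - (8 + O) = 4 + (-8 - O) = -4 - O)
(p(W) + 54)*k(-3) = (17 + 54)*(-4 - 1*(-3)) = 71*(-4 + 3) = 71*(-1) = -71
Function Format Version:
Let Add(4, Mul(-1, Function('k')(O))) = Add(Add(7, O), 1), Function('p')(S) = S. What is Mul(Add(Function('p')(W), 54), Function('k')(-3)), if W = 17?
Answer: -71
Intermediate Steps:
Function('k')(O) = Add(-4, Mul(-1, O)) (Function('k')(O) = Add(4, Mul(-1, Add(Add(7, O), 1))) = Add(4, Mul(-1, Add(8, O))) = Add(4, Add(-8, Mul(-1, O))) = Add(-4, Mul(-1, O)))
Mul(Add(Function('p')(W), 54), Function('k')(-3)) = Mul(Add(17, 54), Add(-4, Mul(-1, -3))) = Mul(71, Add(-4, 3)) = Mul(71, -1) = -71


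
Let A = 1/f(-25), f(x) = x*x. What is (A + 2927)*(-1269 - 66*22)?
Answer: -4977732096/625 ≈ -7.9644e+6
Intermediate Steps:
f(x) = x²
A = 1/625 (A = 1/((-25)²) = 1/625 ≈ 0.0016000)
(A + 2927)*(-1269 - 66*22) = (1/625 + 2927)*(-1269 - 66*22) = 1829376*(-1269 - 1452)/625 = (1829376/625)*(-2721) = -4977732096/625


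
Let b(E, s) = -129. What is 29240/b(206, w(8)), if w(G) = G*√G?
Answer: -680/3 ≈ -226.67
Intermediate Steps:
w(G) = G^(3/2)
29240/b(206, w(8)) = 29240/(-129) = 29240*(-1/129) = -680/3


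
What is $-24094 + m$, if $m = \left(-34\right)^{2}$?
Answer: $-22938$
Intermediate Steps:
$m = 1156$
$-24094 + m = -24094 + 1156 = -22938$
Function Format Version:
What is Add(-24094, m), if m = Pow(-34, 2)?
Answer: -22938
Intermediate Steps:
m = 1156
Add(-24094, m) = Add(-24094, 1156) = -22938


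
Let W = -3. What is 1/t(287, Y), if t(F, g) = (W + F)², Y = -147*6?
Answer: 1/80656 ≈ 1.2398e-5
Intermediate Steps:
Y = -882
t(F, g) = (-3 + F)²
1/t(287, Y) = 1/((-3 + 287)²) = 1/(284²) = 1/80656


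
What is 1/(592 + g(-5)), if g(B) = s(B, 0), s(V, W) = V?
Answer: 1/587 ≈ 0.0017036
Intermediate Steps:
g(B) = B
1/(592 + g(-5)) = 1/(592 - 5) = 1/587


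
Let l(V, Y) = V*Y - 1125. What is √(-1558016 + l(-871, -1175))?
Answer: 6*I*√14881 ≈ 731.93*I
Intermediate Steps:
l(V, Y) = -1125 + V*Y
√(-1558016 + l(-871, -1175)) = √(-1558016 + (-1125 - 871*(-1175))) = √(-1558016 + (-1125 + 1023425)) = √(-1558016 + 1022300) = √(-535716) = 6*I*√14881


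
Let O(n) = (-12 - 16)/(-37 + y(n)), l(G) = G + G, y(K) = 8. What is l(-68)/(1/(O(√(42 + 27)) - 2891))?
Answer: 11398296/29 ≈ 3.9304e+5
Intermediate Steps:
l(G) = 2*G
O(n) = 28/29 (O(n) = (-12 - 16)/(-37 + 8) = -28/(-29) = -28*(-1/29) = 28/29)
l(-68)/(1/(O(√(42 + 27)) - 2891)) = (2*(-68))/(1/(28/29 - 2891)) = -136/(1/(-83811/29)) = -136/(-29/83811) = -136*(-83811/29) = 11398296/29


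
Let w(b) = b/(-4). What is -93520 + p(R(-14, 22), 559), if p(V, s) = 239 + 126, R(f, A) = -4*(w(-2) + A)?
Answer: -93155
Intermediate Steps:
w(b) = -b/4 (w(b) = b*(-¼) = -b/4)
R(f, A) = -2 - 4*A (R(f, A) = -4*(-¼*(-2) + A) = -4*(½ + A) = -2 - 4*A)
p(V, s) = 365
-93520 + p(R(-14, 22), 559) = -93520 + 365 = -93155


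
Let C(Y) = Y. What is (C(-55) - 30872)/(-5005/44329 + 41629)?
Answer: -456987661/615122312 ≈ -0.74292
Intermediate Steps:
(C(-55) - 30872)/(-5005/44329 + 41629) = (-55 - 30872)/(-5005/44329 + 41629) = -30927/(-5005*1/44329 + 41629) = -30927/(-5005/44329 + 41629) = -30927/1845366936/44329 = -30927*44329/1845366936 = -456987661/615122312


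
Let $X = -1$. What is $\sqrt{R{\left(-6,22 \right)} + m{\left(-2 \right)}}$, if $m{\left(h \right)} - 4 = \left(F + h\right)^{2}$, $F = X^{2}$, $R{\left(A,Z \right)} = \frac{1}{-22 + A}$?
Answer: $\frac{\sqrt{973}}{14} \approx 2.2281$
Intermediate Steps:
$F = 1$ ($F = \left(-1\right)^{2} = 1$)
$m{\left(h \right)} = 4 + \left(1 + h\right)^{2}$
$\sqrt{R{\left(-6,22 \right)} + m{\left(-2 \right)}} = \sqrt{\frac{1}{-22 - 6} + \left(4 + \left(1 - 2\right)^{2}\right)} = \sqrt{\frac{1}{-28} + \left(4 + \left(-1\right)^{2}\right)} = \sqrt{- \frac{1}{28} + \left(4 + 1\right)} = \sqrt{- \frac{1}{28} + 5} = \sqrt{\frac{139}{28}} = \frac{\sqrt{973}}{14}$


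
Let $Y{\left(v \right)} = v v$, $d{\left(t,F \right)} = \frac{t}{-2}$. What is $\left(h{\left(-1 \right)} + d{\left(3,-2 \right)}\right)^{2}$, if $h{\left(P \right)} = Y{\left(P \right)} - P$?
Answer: $\frac{1}{4} \approx 0.25$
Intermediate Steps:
$d{\left(t,F \right)} = - \frac{t}{2}$ ($d{\left(t,F \right)} = t \left(- \frac{1}{2}\right) = - \frac{t}{2}$)
$Y{\left(v \right)} = v^{2}$
$h{\left(P \right)} = P^{2} - P$
$\left(h{\left(-1 \right)} + d{\left(3,-2 \right)}\right)^{2} = \left(- (-1 - 1) - \frac{3}{2}\right)^{2} = \left(\left(-1\right) \left(-2\right) - \frac{3}{2}\right)^{2} = \left(2 - \frac{3}{2}\right)^{2} = \left(\frac{1}{2}\right)^{2} = \frac{1}{4}$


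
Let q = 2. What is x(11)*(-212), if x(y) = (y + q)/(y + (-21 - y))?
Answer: 2756/21 ≈ 131.24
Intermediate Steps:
x(y) = -2/21 - y/21 (x(y) = (y + 2)/(y + (-21 - y)) = (2 + y)/(-21) = (2 + y)*(-1/21) = -2/21 - y/21)
x(11)*(-212) = (-2/21 - 1/21*11)*(-212) = (-2/21 - 11/21)*(-212) = -13/21*(-212) = 2756/21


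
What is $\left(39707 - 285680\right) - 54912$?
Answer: $-300885$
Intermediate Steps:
$\left(39707 - 285680\right) - 54912 = -245973 - 54912 = -300885$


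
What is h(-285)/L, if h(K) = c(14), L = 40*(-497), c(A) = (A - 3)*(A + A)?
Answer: -11/710 ≈ -0.015493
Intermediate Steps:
c(A) = 2*A*(-3 + A) (c(A) = (-3 + A)*(2*A) = 2*A*(-3 + A))
L = -19880
h(K) = 308 (h(K) = 2*14*(-3 + 14) = 2*14*11 = 308)
h(-285)/L = 308/(-19880) = 308*(-1/19880) = -11/710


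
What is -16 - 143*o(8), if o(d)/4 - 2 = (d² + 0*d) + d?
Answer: -42344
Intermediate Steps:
o(d) = 8 + 4*d + 4*d² (o(d) = 8 + 4*((d² + 0*d) + d) = 8 + 4*((d² + 0) + d) = 8 + 4*(d² + d) = 8 + 4*(d + d²) = 8 + (4*d + 4*d²) = 8 + 4*d + 4*d²)
-16 - 143*o(8) = -16 - 143*(8 + 4*8 + 4*8²) = -16 - 143*(8 + 32 + 4*64) = -16 - 143*(8 + 32 + 256) = -16 - 143*296 = -16 - 42328 = -42344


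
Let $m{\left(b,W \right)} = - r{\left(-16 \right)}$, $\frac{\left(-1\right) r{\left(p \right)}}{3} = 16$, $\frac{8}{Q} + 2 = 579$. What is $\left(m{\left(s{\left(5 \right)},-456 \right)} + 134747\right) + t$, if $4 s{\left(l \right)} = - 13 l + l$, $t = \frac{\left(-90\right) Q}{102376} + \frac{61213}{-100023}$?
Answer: $\frac{99553302286027498}{738556728987} \approx 1.3479 \cdot 10^{5}$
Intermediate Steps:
$Q = \frac{8}{577}$ ($Q = \frac{8}{-2 + 579} = \frac{8}{577} \approx 0.013865$)
$r{\left(p \right)} = -48$ ($r{\left(p \right)} = \left(-3\right) 16 = -48$)
$t = - \frac{451997775167}{738556728987}$ ($t = \frac{\left(-90\right) \frac{8}{577}}{102376} + \frac{61213}{-100023} = \left(- \frac{720}{577}\right) \frac{1}{102376} + 61213 \left(- \frac{1}{100023}\right) = - \frac{90}{7383869} - \frac{61213}{100023} = - \frac{451997775167}{738556728987} \approx -0.612$)
$s{\left(l \right)} = - 3 l$ ($s{\left(l \right)} = \frac{- 13 l + l}{4} = \frac{\left(-12\right) l}{4} = - 3 l$)
$m{\left(b,W \right)} = 48$ ($m{\left(b,W \right)} = \left(-1\right) \left(-48\right) = 48$)
$\left(m{\left(s{\left(5 \right)},-456 \right)} + 134747\right) + t = \left(48 + 134747\right) - \frac{451997775167}{738556728987} = 134795 - \frac{451997775167}{738556728987} = \frac{99553302286027498}{738556728987}$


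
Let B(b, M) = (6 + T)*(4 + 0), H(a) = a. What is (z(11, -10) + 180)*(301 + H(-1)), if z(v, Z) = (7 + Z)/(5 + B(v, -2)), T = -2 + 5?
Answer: 2213100/41 ≈ 53978.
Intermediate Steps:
T = 3
B(b, M) = 36 (B(b, M) = (6 + 3)*(4 + 0) = 9*4 = 36)
z(v, Z) = 7/41 + Z/41 (z(v, Z) = (7 + Z)/(5 + 36) = (7 + Z)/41 = (7 + Z)*(1/41) = 7/41 + Z/41)
(z(11, -10) + 180)*(301 + H(-1)) = ((7/41 + (1/41)*(-10)) + 180)*(301 - 1) = ((7/41 - 10/41) + 180)*300 = (-3/41 + 180)*300 = (7377/41)*300 = 2213100/41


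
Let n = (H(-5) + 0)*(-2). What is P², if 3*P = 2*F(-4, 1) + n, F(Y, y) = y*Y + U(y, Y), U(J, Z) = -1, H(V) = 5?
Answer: 400/9 ≈ 44.444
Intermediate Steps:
F(Y, y) = -1 + Y*y (F(Y, y) = y*Y - 1 = Y*y - 1 = -1 + Y*y)
n = -10 (n = (5 + 0)*(-2) = 5*(-2) = -10)
P = -20/3 (P = (2*(-1 - 4*1) - 10)/3 = (2*(-1 - 4) - 10)/3 = (2*(-5) - 10)/3 = (-10 - 10)/3 = (⅓)*(-20) = -20/3 ≈ -6.6667)
P² = (-20/3)² = 400/9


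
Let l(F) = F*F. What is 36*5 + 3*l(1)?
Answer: 183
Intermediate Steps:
l(F) = F²
36*5 + 3*l(1) = 36*5 + 3*1² = 180 + 3*1 = 180 + 3 = 183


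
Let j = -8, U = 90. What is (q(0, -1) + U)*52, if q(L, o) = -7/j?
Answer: 9451/2 ≈ 4725.5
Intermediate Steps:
q(L, o) = 7/8 (q(L, o) = -7/(-8) = -7*(-⅛) = 7/8)
(q(0, -1) + U)*52 = (7/8 + 90)*52 = (727/8)*52 = 9451/2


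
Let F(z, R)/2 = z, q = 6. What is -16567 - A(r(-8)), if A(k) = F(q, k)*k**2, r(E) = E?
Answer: -17335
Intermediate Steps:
F(z, R) = 2*z
A(k) = 12*k**2 (A(k) = (2*6)*k**2 = 12*k**2)
-16567 - A(r(-8)) = -16567 - 12*(-8)**2 = -16567 - 12*64 = -16567 - 1*768 = -16567 - 768 = -17335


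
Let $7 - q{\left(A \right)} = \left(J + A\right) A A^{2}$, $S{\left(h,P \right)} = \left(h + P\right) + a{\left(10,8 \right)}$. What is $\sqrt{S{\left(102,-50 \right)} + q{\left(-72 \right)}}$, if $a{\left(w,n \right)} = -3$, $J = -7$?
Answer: $2 i \sqrt{7371634} \approx 5430.1 i$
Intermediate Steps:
$S{\left(h,P \right)} = -3 + P + h$ ($S{\left(h,P \right)} = \left(h + P\right) - 3 = \left(P + h\right) - 3 = -3 + P + h$)
$q{\left(A \right)} = 7 - A^{3} \left(-7 + A\right)$ ($q{\left(A \right)} = 7 - \left(-7 + A\right) A A^{2} = 7 - A \left(-7 + A\right) A^{2} = 7 - A^{3} \left(-7 + A\right)$)
$\sqrt{S{\left(102,-50 \right)} + q{\left(-72 \right)}} = \sqrt{\left(-3 - 50 + 102\right) + \left(7 - \left(-72\right)^{4} + 7 \left(-72\right)^{3}\right)} = \sqrt{49 + \left(7 - 26873856 + 7 \left(-373248\right)\right)} = \sqrt{49 - 29486585} = \sqrt{-29486536} = 2 i \sqrt{7371634}$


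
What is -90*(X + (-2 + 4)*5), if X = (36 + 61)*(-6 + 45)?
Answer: -341370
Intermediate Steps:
X = 3783 (X = 97*39 = 3783)
-90*(X + (-2 + 4)*5) = -90*(3783 + (-2 + 4)*5) = -90*(3783 + 2*5) = -90*(3783 + 10) = -90*3793 = -341370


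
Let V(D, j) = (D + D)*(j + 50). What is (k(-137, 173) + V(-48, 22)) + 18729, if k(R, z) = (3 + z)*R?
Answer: -12295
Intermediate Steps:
V(D, j) = 2*D*(50 + j) (V(D, j) = (2*D)*(50 + j) = 2*D*(50 + j))
k(R, z) = R*(3 + z)
(k(-137, 173) + V(-48, 22)) + 18729 = (-137*(3 + 173) + 2*(-48)*(50 + 22)) + 18729 = (-137*176 + 2*(-48)*72) + 18729 = (-24112 - 6912) + 18729 = -31024 + 18729 = -12295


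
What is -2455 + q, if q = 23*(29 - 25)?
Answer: -2363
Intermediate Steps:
q = 92 (q = 23*4 = 92)
-2455 + q = -2455 + 92 = -2363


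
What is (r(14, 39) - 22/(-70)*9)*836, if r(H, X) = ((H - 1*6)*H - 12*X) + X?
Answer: -9192656/35 ≈ -2.6265e+5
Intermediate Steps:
r(H, X) = -11*X + H*(-6 + H) (r(H, X) = ((H - 6)*H - 12*X) + X = ((-6 + H)*H - 12*X) + X = (H*(-6 + H) - 12*X) + X = (-12*X + H*(-6 + H)) + X = -11*X + H*(-6 + H))
(r(14, 39) - 22/(-70)*9)*836 = ((14² - 11*39 - 6*14) - 22/(-70)*9)*836 = ((196 - 429 - 84) - 22*(-1/70)*9)*836 = (-317 + (11/35)*9)*836 = (-317 + 99/35)*836 = -10996/35*836 = -9192656/35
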